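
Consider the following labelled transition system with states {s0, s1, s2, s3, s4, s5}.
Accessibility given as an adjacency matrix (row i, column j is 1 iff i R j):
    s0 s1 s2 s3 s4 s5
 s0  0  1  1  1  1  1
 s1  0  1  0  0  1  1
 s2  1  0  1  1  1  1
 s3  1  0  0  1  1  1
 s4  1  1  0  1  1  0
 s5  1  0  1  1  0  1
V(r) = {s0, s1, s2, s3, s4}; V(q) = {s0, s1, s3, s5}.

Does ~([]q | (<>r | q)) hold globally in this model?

No

Let φ = ~([]q | (<>r | q)). Evaluate φ at each world:
  s0 (successors {s1, s2, s3, s4, s5}): φ is false.
  s1 (successors {s1, s4, s5}): φ is false.
  s2 (successors {s0, s2, s3, s4, s5}): φ is false.
  s3 (successors {s0, s3, s4, s5}): φ is false.
  s4 (successors {s0, s1, s3, s4}): φ is false.
  s5 (successors {s0, s2, s3, s5}): φ is false.
Detail at s0 (counterexample):
  At s0: []q | (<>r | q) is true, so ~([]q | (<>r | q)) is false.
    At s0: []q is false, <>r | q is true, so []q | (<>r | q) is true.
      At s0: []q requires q at every successor {s1, s2, s3, s4, s5}.
        q fails at s2, so []q is false at s0.
      At s0: <>r is true, q is true, so <>r | q is true.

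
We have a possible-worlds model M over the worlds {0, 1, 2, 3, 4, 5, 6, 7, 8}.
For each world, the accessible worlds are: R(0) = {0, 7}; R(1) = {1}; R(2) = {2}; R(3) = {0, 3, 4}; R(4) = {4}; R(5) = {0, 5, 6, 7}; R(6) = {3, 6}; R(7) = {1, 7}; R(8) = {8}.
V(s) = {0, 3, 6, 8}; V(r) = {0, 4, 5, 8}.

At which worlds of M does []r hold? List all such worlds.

Let φ = []r. Evaluate φ at each world:
  0 (successors {0, 7}): φ is false.
  1 (successors {1}): φ is false.
  2 (successors {2}): φ is false.
  3 (successors {0, 3, 4}): φ is false.
  4 (successors {4}): φ is true.
  5 (successors {0, 5, 6, 7}): φ is false.
  6 (successors {3, 6}): φ is false.
  7 (successors {1, 7}): φ is false.
  8 (successors {8}): φ is true.
For instance, at 0:
  At 0: []r requires r at every successor {0, 7}.
    r fails at 7, so []r is false at 0.
Satisfying worlds: {4, 8}

4, 8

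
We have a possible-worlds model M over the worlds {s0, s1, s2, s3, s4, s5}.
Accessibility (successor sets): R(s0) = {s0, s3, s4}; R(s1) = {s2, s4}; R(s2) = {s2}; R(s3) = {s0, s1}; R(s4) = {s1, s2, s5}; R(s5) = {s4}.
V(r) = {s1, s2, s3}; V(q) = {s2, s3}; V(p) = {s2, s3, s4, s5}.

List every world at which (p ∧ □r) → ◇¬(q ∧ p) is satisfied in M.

s0, s1, s3, s4, s5

Let φ = (p ∧ □r) → ◇¬(q ∧ p). Evaluate φ at each world:
  s0 (successors {s0, s3, s4}): φ is true.
  s1 (successors {s2, s4}): φ is true.
  s2 (successors {s2}): φ is false.
  s3 (successors {s0, s1}): φ is true.
  s4 (successors {s1, s2, s5}): φ is true.
  s5 (successors {s4}): φ is true.
For instance, at s2:
  At s2: p ∧ □r is true, ◇¬(q ∧ p) is false, so (p ∧ □r) → ◇¬(q ∧ p) is false.
    At s2: p is true, □r is true, so p ∧ □r is true.
      At s2: □r requires r at every successor {s2}.
        At s2: r is true.
      So □r is true at s2.
    At s2: ◇¬(q ∧ p) requires ¬(q ∧ p) at some successor in {s2}.
      At s2: ¬(q ∧ p) is false.
    So ◇¬(q ∧ p) is false at s2.
Satisfying worlds: {s0, s1, s3, s4, s5}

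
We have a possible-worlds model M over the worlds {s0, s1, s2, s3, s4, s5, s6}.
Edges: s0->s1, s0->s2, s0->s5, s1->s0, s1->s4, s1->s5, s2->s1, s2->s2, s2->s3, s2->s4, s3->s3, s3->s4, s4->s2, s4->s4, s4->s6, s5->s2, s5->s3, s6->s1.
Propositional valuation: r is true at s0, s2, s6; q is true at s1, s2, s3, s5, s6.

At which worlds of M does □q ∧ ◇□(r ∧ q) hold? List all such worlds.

Recall that □ψ holds at a world iff ψ holds at every accessible world, and ◇ψ holds iff ψ holds at some accessible world.
Let φ = □q ∧ ◇□(r ∧ q). Evaluate φ at each world:
  s0 (successors {s1, s2, s5}): φ is false.
  s1 (successors {s0, s4, s5}): φ is false.
  s2 (successors {s1, s2, s3, s4}): φ is false.
  s3 (successors {s3, s4}): φ is false.
  s4 (successors {s2, s4, s6}): φ is false.
  s5 (successors {s2, s3}): φ is false.
  s6 (successors {s1}): φ is false.
For instance, at s1:
  At s1: □q is false, ◇□(r ∧ q) is false, so □q ∧ ◇□(r ∧ q) is false.
    At s1: □q requires q at every successor {s0, s4, s5}.
      q fails at s0, so □q is false at s1.
    At s1: ◇□(r ∧ q) requires □(r ∧ q) at some successor in {s0, s4, s5}.
      At s0: □(r ∧ q) is false.
      At s4: □(r ∧ q) is false.
      At s5: □(r ∧ q) is false.
    So ◇□(r ∧ q) is false at s1.
Satisfying worlds: none.

none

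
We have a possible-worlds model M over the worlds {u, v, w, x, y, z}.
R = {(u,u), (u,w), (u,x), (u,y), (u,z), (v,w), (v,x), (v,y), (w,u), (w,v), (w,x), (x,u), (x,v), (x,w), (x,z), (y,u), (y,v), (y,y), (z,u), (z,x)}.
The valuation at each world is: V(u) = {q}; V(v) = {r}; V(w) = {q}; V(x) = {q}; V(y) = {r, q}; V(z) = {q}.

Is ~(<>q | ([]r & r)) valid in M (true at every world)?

Let φ = ~(<>q | ([]r & r)). Evaluate φ at each world:
  u (successors {u, w, x, y, z}): φ is false.
  v (successors {w, x, y}): φ is false.
  w (successors {u, v, x}): φ is false.
  x (successors {u, v, w, z}): φ is false.
  y (successors {u, v, y}): φ is false.
  z (successors {u, x}): φ is false.
Detail at u (counterexample):
  At u: <>q | ([]r & r) is true, so ~(<>q | ([]r & r)) is false.
    At u: <>q is true, []r & r is false, so <>q | ([]r & r) is true.
      At u: <>q requires q at some successor in {u, w, x, y, z}.
        q holds at u, so <>q is true at u.
      At u: []r is false, r is false, so []r & r is false.

No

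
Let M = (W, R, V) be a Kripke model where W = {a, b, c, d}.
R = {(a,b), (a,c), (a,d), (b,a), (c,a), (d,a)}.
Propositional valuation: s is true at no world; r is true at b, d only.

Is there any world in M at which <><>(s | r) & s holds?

Let φ = <><>(s | r) & s. Evaluate φ at each world:
  a (successors {b, c, d}): φ is false.
  b (successors {a}): φ is false.
  c (successors {a}): φ is false.
  d (successors {a}): φ is false.
For instance, at c:
  At c: <><>(s | r) is true, s is false, so <><>(s | r) & s is false.
    At c: <><>(s | r) requires <>(s | r) at some successor in {a}.
      <>(s | r) holds at a, so <><>(s | r) is true at c.

No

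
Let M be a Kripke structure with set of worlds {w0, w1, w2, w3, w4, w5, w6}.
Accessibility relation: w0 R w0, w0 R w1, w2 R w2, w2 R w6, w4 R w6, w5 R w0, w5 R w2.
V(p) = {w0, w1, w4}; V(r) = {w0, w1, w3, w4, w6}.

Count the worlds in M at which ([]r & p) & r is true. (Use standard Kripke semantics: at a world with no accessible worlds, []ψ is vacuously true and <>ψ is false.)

Let φ = ([]r & p) & r. Evaluate φ at each world:
  w0 (successors {w0, w1}): φ is true.
  w1 (successors ∅): φ is true.
  w2 (successors {w2, w6}): φ is false.
  w3 (successors ∅): φ is false.
  w4 (successors {w6}): φ is true.
  w5 (successors {w0, w2}): φ is false.
  w6 (successors ∅): φ is false.
For instance, at w4:
  At w4: []r & p is true, r is true, so ([]r & p) & r is true.
    At w4: []r is true, p is true, so []r & p is true.
      At w4: []r requires r at every successor {w6}.
        At w6: r is true.
      So []r is true at w4.
Satisfying worlds: {w0, w1, w4}

3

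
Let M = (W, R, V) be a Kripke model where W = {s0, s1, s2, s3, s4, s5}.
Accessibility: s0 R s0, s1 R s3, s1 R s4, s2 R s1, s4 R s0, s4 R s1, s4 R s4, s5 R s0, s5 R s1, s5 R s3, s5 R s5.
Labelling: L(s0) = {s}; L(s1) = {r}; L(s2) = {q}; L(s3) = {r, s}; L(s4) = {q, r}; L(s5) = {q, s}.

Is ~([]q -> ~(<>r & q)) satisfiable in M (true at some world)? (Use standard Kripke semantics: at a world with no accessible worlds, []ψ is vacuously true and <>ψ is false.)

No

Let φ = ~([]q -> ~(<>r & q)). Evaluate φ at each world:
  s0 (successors {s0}): φ is false.
  s1 (successors {s3, s4}): φ is false.
  s2 (successors {s1}): φ is false.
  s3 (successors ∅): φ is false.
  s4 (successors {s0, s1, s4}): φ is false.
  s5 (successors {s0, s1, s3, s5}): φ is false.
For instance, at s4:
  At s4: []q -> ~(<>r & q) is true, so ~([]q -> ~(<>r & q)) is false.
    At s4: []q is false, ~(<>r & q) is false, so []q -> ~(<>r & q) is true.
      At s4: []q requires q at every successor {s0, s1, s4}.
        q fails at s0, so []q is false at s4.
      At s4: <>r & q is true, so ~(<>r & q) is false.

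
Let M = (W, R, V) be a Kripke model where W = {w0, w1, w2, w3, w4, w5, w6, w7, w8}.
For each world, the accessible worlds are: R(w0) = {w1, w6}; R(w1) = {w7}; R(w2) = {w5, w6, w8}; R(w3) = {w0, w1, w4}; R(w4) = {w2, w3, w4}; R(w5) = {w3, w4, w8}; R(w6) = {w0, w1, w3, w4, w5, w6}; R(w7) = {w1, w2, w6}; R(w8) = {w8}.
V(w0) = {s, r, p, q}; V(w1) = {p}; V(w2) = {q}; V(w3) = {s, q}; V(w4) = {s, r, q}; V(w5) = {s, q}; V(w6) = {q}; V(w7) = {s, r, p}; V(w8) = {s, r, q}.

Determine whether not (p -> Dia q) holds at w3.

Recall that Dia ψ holds at a world iff ψ holds at some accessible world.
At w3: p -> Dia q is true, so not (p -> Dia q) is false.
  At w3: p is false, Dia q is true, so p -> Dia q is true.
    At w3: Dia q requires q at some successor in {w0, w1, w4}.
      q holds at w0, so Dia q is true at w3.

No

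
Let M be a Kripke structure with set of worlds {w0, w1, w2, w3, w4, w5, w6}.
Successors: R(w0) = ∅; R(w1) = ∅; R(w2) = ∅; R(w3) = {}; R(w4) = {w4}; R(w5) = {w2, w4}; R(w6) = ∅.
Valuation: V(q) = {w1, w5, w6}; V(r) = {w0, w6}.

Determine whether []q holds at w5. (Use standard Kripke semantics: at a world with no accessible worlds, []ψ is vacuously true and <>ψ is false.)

At w5: []q requires q at every successor {w2, w4}.
  q fails at w2, so []q is false at w5.

No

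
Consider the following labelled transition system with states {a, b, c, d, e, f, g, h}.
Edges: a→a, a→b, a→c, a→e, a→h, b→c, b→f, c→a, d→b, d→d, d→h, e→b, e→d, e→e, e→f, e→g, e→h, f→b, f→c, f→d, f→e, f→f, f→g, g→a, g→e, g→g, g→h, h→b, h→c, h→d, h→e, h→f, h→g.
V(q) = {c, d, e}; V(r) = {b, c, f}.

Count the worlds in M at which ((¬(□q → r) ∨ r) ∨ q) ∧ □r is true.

1

Let φ = ((¬(□q → r) ∨ r) ∨ q) ∧ □r. Evaluate φ at each world:
  a (successors {a, b, c, e, h}): φ is false.
  b (successors {c, f}): φ is true.
  c (successors {a}): φ is false.
  d (successors {b, d, h}): φ is false.
  e (successors {b, d, e, f, g, h}): φ is false.
  f (successors {b, c, d, e, f, g}): φ is false.
  g (successors {a, e, g, h}): φ is false.
  h (successors {b, c, d, e, f, g}): φ is false.
For instance, at c:
  At c: (¬(□q → r) ∨ r) ∨ q is true, □r is false, so ((¬(□q → r) ∨ r) ∨ q) ∧ □r is false.
    At c: ¬(□q → r) ∨ r is true, q is true, so (¬(□q → r) ∨ r) ∨ q is true.
      At c: ¬(□q → r) is false, r is true, so ¬(□q → r) ∨ r is true.
    At c: □r requires r at every successor {a}.
      r fails at a, so □r is false at c.
Satisfying worlds: {b}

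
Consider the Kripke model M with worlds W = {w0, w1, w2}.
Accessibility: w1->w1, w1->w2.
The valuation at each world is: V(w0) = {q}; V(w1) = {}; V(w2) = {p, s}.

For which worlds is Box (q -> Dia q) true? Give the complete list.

Let φ = Box (q -> Dia q). Evaluate φ at each world:
  w0 (successors ∅): φ is true.
  w1 (successors {w1, w2}): φ is true.
  w2 (successors ∅): φ is true.
For instance, at w1:
  At w1: Box (q -> Dia q) requires q -> Dia q at every successor {w1, w2}.
      At w1: q is false, Dia q is false, so q -> Dia q is true.
      At w2: q is false, Dia q is false, so q -> Dia q is true.
  So Box (q -> Dia q) is true at w1.
Satisfying worlds: {w0, w1, w2}

w0, w1, w2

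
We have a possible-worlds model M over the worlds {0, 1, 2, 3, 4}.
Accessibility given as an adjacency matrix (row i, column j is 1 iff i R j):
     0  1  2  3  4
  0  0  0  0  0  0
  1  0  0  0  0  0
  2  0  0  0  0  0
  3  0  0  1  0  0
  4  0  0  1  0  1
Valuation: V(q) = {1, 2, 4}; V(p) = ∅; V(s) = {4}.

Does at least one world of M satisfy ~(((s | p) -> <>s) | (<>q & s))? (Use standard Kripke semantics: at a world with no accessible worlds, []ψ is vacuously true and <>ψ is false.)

No

Let φ = ~(((s | p) -> <>s) | (<>q & s)). Evaluate φ at each world:
  0 (successors ∅): φ is false.
  1 (successors ∅): φ is false.
  2 (successors ∅): φ is false.
  3 (successors {2}): φ is false.
  4 (successors {2, 4}): φ is false.
For instance, at 3:
  At 3: ((s | p) -> <>s) | (<>q & s) is true, so ~(((s | p) -> <>s) | (<>q & s)) is false.
    At 3: (s | p) -> <>s is true, <>q & s is false, so ((s | p) -> <>s) | (<>q & s) is true.
      At 3: s | p is false, <>s is false, so (s | p) -> <>s is true.
      At 3: <>q is true, s is false, so <>q & s is false.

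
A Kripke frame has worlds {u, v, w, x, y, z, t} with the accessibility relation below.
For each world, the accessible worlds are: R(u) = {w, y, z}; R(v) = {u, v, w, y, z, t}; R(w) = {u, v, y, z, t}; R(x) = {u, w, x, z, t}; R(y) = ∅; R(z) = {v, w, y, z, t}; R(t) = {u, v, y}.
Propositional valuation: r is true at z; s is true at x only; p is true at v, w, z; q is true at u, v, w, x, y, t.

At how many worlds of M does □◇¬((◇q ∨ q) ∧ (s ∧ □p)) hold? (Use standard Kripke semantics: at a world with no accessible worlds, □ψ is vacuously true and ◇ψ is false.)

Recall that □ψ holds at a world iff ψ holds at every accessible world, and ◇ψ holds iff ψ holds at some accessible world.
Let φ = □◇¬((◇q ∨ q) ∧ (s ∧ □p)). Evaluate φ at each world:
  u (successors {w, y, z}): φ is false.
  v (successors {u, v, w, y, z, t}): φ is false.
  w (successors {u, v, y, z, t}): φ is false.
  x (successors {u, w, x, z, t}): φ is true.
  y (successors ∅): φ is true.
  z (successors {v, w, y, z, t}): φ is false.
  t (successors {u, v, y}): φ is false.
For instance, at x:
  At x: □◇¬((◇q ∨ q) ∧ (s ∧ □p)) requires ◇¬((◇q ∨ q) ∧ (s ∧ □p)) at every successor {u, w, x, z, t}.
    At u: ◇¬((◇q ∨ q) ∧ (s ∧ □p)) is true.
    At w: ◇¬((◇q ∨ q) ∧ (s ∧ □p)) is true.
    At x: ◇¬((◇q ∨ q) ∧ (s ∧ □p)) is true.
    At z: ◇¬((◇q ∨ q) ∧ (s ∧ □p)) is true.
    At t: ◇¬((◇q ∨ q) ∧ (s ∧ □p)) is true.
  So □◇¬((◇q ∨ q) ∧ (s ∧ □p)) is true at x.
Satisfying worlds: {x, y}

2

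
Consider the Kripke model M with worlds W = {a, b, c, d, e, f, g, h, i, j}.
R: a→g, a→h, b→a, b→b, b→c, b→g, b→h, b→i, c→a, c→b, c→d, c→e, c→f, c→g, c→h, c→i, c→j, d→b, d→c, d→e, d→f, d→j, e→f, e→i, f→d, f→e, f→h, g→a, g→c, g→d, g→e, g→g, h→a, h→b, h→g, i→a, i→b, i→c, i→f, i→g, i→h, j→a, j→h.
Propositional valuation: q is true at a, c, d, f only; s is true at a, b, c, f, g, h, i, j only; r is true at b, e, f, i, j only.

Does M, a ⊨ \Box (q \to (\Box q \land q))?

Yes

At a: \Box (q \to (\Box q \land q)) requires q \to (\Box q \land q) at every successor {g, h}.
    At g: q is false, \Box q \land q is false, so q \to (\Box q \land q) is true.
      At g: \Box q is false, q is false, so \Box q \land q is false.
    At h: q is false, \Box q \land q is false, so q \to (\Box q \land q) is true.
      At h: \Box q is false, q is false, so \Box q \land q is false.
So \Box (q \to (\Box q \land q)) is true at a.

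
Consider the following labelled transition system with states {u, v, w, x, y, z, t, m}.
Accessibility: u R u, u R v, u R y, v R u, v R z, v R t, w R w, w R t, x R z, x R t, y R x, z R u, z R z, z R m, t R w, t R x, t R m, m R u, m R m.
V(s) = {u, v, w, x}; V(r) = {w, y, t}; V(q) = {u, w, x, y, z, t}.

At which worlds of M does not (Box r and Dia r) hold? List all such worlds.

Let φ = not (Box r and Dia r). Evaluate φ at each world:
  u (successors {u, v, y}): φ is true.
  v (successors {u, z, t}): φ is true.
  w (successors {w, t}): φ is false.
  x (successors {z, t}): φ is true.
  y (successors {x}): φ is true.
  z (successors {u, z, m}): φ is true.
  t (successors {w, x, m}): φ is true.
  m (successors {u, m}): φ is true.
For instance, at m:
  At m: Box r and Dia r is false, so not (Box r and Dia r) is true.
    At m: Box r is false, Dia r is false, so Box r and Dia r is false.
      At m: Box r requires r at every successor {u, m}.
        r fails at u, so Box r is false at m.
      At m: Dia r requires r at some successor in {u, m}.
        At u: r is false.
        At m: r is false.
      So Dia r is false at m.
Satisfying worlds: {u, v, x, y, z, t, m}

u, v, x, y, z, t, m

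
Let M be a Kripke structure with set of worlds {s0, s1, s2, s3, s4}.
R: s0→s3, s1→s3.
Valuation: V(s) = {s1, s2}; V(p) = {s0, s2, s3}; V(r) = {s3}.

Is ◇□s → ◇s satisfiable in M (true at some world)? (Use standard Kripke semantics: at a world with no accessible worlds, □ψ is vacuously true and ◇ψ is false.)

Yes

Let φ = ◇□s → ◇s. Evaluate φ at each world:
  s0 (successors {s3}): φ is false.
  s1 (successors {s3}): φ is false.
  s2 (successors ∅): φ is true.
  s3 (successors ∅): φ is true.
  s4 (successors ∅): φ is true.
Detail at s2 (witness):
  At s2: ◇□s is false, ◇s is false, so ◇□s → ◇s is true.
    At s2: no accessible worlds, so ◇□s is false.
    At s2: no accessible worlds, so ◇s is false.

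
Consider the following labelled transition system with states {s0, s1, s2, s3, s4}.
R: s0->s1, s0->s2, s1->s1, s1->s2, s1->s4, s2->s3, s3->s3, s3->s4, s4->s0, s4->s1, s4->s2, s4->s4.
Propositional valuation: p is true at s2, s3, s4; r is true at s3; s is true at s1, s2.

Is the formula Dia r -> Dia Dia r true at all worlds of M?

Recall that Dia ψ holds at a world iff ψ holds at some accessible world.
Let φ = Dia r -> Dia Dia r. Evaluate φ at each world:
  s0 (successors {s1, s2}): φ is true.
  s1 (successors {s1, s2, s4}): φ is true.
  s2 (successors {s3}): φ is true.
  s3 (successors {s3, s4}): φ is true.
  s4 (successors {s0, s1, s2, s4}): φ is true.
For instance, at s2:
  At s2: Dia r is true, Dia Dia r is true, so Dia r -> Dia Dia r is true.
    At s2: Dia r requires r at some successor in {s3}.
      r holds at s3, so Dia r is true at s2.
    At s2: Dia Dia r requires Dia r at some successor in {s3}.
      Dia r holds at s3, so Dia Dia r is true at s2.

Yes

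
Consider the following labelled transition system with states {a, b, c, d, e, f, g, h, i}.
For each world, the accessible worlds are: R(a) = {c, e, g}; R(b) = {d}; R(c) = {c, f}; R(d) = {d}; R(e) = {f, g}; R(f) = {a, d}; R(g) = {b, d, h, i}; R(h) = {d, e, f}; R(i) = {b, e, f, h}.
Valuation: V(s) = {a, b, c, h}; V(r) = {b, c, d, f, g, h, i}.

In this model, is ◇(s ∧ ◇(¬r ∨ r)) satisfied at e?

At e: ◇(s ∧ ◇(¬r ∨ r)) requires s ∧ ◇(¬r ∨ r) at some successor in {f, g}.
  At f: s ∧ ◇(¬r ∨ r) is false.
  At g: s ∧ ◇(¬r ∨ r) is false.
So ◇(s ∧ ◇(¬r ∨ r)) is false at e.

No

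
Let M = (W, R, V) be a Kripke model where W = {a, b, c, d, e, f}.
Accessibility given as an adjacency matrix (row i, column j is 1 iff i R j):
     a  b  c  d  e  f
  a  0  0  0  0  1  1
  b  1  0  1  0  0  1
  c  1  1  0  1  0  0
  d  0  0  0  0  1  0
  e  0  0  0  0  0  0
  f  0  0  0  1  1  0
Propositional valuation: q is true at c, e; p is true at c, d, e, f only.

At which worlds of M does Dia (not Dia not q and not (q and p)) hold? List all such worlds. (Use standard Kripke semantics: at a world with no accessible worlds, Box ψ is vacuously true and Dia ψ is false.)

c, f

Let φ = Dia (not Dia not q and not (q and p)). Evaluate φ at each world:
  a (successors {e, f}): φ is false.
  b (successors {a, c, f}): φ is false.
  c (successors {a, b, d}): φ is true.
  d (successors {e}): φ is false.
  e (successors ∅): φ is false.
  f (successors {d, e}): φ is true.
For instance, at b:
  At b: Dia (not Dia not q and not (q and p)) requires not Dia not q and not (q and p) at some successor in {a, c, f}.
    At a: not Dia not q and not (q and p) is false.
    At c: not Dia not q and not (q and p) is false.
    At f: not Dia not q and not (q and p) is false.
  So Dia (not Dia not q and not (q and p)) is false at b.
Satisfying worlds: {c, f}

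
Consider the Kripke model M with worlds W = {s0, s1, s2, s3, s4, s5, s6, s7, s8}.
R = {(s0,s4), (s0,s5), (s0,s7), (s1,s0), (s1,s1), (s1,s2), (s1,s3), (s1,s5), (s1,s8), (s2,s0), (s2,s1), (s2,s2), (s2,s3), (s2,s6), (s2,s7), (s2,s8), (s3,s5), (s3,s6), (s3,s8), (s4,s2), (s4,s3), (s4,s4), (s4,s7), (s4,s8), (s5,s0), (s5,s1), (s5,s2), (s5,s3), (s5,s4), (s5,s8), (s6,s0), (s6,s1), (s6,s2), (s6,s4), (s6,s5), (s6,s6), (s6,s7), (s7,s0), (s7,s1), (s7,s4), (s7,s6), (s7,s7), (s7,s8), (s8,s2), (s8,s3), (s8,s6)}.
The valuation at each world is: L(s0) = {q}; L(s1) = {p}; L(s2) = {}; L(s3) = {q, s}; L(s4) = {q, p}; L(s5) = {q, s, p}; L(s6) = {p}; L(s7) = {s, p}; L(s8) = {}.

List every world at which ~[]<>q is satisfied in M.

Let φ = ~[]<>q. Evaluate φ at each world:
  s0 (successors {s4, s5, s7}): φ is false.
  s1 (successors {s0, s1, s2, s3, s5, s8}): φ is false.
  s2 (successors {s0, s1, s2, s3, s6, s7, s8}): φ is false.
  s3 (successors {s5, s6, s8}): φ is false.
  s4 (successors {s2, s3, s4, s7, s8}): φ is false.
  s5 (successors {s0, s1, s2, s3, s4, s8}): φ is false.
  s6 (successors {s0, s1, s2, s4, s5, s6, s7}): φ is false.
  s7 (successors {s0, s1, s4, s6, s7, s8}): φ is false.
  s8 (successors {s2, s3, s6}): φ is false.
For instance, at s7:
  At s7: []<>q is true, so ~[]<>q is false.
    At s7: []<>q requires <>q at every successor {s0, s1, s4, s6, s7, s8}.
      At s0: <>q is true.
      At s1: <>q is true.
      At s4: <>q is true.
      At s6: <>q is true.
      At s7: <>q is true.
      At s8: <>q is true.
    So []<>q is true at s7.
Satisfying worlds: none.

none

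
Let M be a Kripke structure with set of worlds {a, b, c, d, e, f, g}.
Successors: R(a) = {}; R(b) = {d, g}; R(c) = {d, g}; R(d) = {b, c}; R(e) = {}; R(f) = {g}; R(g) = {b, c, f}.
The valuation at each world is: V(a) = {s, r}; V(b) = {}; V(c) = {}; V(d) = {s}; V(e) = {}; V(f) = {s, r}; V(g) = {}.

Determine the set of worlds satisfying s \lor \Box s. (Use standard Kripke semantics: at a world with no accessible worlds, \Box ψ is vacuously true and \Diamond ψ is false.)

Let φ = s \lor \Box s. Evaluate φ at each world:
  a (successors ∅): φ is true.
  b (successors {d, g}): φ is false.
  c (successors {d, g}): φ is false.
  d (successors {b, c}): φ is true.
  e (successors ∅): φ is true.
  f (successors {g}): φ is true.
  g (successors {b, c, f}): φ is false.
For instance, at g:
  At g: s is false, \Box s is false, so s \lor \Box s is false.
    At g: \Box s requires s at every successor {b, c, f}.
      s fails at b, so \Box s is false at g.
Satisfying worlds: {a, d, e, f}

a, d, e, f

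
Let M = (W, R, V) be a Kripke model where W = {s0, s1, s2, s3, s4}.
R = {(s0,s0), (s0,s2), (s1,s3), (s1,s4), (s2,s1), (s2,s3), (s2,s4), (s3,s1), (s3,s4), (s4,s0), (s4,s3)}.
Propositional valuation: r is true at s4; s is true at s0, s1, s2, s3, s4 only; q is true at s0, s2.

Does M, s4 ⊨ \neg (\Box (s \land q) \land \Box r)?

Yes

At s4: \Box (s \land q) \land \Box r is false, so \neg (\Box (s \land q) \land \Box r) is true.
  At s4: \Box (s \land q) is false, \Box r is false, so \Box (s \land q) \land \Box r is false.
    At s4: \Box (s \land q) requires s \land q at every successor {s0, s3}.
      s \land q fails at s3, so \Box (s \land q) is false at s4.
    At s4: \Box r requires r at every successor {s0, s3}.
      r fails at s0, so \Box r is false at s4.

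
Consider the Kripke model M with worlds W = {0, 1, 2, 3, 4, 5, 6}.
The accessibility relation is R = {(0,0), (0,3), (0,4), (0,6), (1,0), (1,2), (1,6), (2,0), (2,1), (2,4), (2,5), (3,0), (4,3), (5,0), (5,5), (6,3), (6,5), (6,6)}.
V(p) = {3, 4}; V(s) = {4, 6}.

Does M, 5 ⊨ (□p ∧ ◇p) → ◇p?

Yes

Recall that □ψ holds at a world iff ψ holds at every accessible world, and ◇ψ holds iff ψ holds at some accessible world.
At 5: □p ∧ ◇p is false, ◇p is false, so (□p ∧ ◇p) → ◇p is true.
  At 5: □p is false, ◇p is false, so □p ∧ ◇p is false.
    At 5: □p requires p at every successor {0, 5}.
      p fails at 0, so □p is false at 5.
    At 5: ◇p requires p at some successor in {0, 5}.
      At 0: p is false.
      At 5: p is false.
    So ◇p is false at 5.
  At 5: ◇p requires p at some successor in {0, 5}.
    At 0: p is false.
    At 5: p is false.
  So ◇p is false at 5.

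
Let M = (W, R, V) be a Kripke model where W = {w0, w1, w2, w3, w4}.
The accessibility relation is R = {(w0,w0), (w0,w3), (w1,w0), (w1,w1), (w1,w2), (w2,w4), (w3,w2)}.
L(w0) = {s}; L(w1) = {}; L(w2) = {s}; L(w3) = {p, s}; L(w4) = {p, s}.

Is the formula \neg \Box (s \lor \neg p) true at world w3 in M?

Recall that \Box ψ holds at a world iff ψ holds at every accessible world, and \Diamond ψ holds iff ψ holds at some accessible world.
At w3: \Box (s \lor \neg p) is true, so \neg \Box (s \lor \neg p) is false.
  At w3: \Box (s \lor \neg p) requires s \lor \neg p at every successor {w2}.
    At w2: s \lor \neg p is true.
  So \Box (s \lor \neg p) is true at w3.

No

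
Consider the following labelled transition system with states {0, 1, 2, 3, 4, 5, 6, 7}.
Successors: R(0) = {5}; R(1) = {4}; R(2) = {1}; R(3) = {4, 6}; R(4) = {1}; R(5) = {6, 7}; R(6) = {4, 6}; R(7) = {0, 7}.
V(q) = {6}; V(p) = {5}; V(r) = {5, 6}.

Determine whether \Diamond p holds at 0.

Yes

At 0: \Diamond p requires p at some successor in {5}.
  p holds at 5, so \Diamond p is true at 0.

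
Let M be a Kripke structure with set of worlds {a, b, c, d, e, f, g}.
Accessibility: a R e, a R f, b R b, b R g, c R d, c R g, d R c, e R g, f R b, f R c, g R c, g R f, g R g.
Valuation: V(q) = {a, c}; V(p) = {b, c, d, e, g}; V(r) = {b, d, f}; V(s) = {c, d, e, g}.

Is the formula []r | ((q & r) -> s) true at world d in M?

Recall that []ψ holds at a world iff ψ holds at every accessible world, and <>ψ holds iff ψ holds at some accessible world.
At d: []r is false, (q & r) -> s is true, so []r | ((q & r) -> s) is true.
  At d: []r requires r at every successor {c}.
    r fails at c, so []r is false at d.

Yes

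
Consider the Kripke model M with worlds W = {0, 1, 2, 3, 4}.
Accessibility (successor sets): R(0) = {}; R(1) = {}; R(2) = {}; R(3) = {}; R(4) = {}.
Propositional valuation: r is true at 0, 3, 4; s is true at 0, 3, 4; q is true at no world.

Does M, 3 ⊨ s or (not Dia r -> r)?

At 3: s is true, not Dia r -> r is true, so s or (not Dia r -> r) is true.
  At 3: not Dia r is true, r is true, so not Dia r -> r is true.
    At 3: Dia r is false, so not Dia r is true.
      At 3: no accessible worlds, so Dia r is false.

Yes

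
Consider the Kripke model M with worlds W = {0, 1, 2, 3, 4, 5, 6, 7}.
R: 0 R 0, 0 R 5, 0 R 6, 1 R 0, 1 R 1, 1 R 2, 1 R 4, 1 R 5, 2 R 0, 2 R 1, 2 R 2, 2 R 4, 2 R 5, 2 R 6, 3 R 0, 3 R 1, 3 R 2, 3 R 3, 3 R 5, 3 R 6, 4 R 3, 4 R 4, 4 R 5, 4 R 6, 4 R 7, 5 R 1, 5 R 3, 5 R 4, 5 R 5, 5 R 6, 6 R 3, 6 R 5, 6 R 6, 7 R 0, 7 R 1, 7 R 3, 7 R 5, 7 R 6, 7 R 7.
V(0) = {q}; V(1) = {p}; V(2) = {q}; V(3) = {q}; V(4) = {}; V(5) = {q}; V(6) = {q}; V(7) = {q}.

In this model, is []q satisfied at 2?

No

At 2: []q requires q at every successor {0, 1, 2, 4, 5, 6}.
  q fails at 1, so []q is false at 2.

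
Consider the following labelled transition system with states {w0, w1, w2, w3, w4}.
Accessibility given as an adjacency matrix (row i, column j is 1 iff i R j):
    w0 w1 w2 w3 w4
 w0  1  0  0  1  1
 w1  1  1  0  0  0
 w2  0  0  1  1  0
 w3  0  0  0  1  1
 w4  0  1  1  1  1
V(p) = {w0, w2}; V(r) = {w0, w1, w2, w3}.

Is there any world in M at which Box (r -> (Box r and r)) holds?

No

Let φ = Box (r -> (Box r and r)). Evaluate φ at each world:
  w0 (successors {w0, w3, w4}): φ is false.
  w1 (successors {w0, w1}): φ is false.
  w2 (successors {w2, w3}): φ is false.
  w3 (successors {w3, w4}): φ is false.
  w4 (successors {w1, w2, w3, w4}): φ is false.
For instance, at w0:
  At w0: Box (r -> (Box r and r)) requires r -> (Box r and r) at every successor {w0, w3, w4}.
    r -> (Box r and r) fails at w0, so Box (r -> (Box r and r)) is false at w0.
      At w0: r is true, Box r and r is false, so r -> (Box r and r) is false.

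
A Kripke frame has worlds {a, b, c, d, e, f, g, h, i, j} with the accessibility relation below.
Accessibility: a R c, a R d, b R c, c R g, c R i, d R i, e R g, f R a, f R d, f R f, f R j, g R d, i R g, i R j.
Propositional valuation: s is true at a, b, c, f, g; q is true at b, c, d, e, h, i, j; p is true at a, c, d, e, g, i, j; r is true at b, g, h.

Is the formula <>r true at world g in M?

No

Recall that <>ψ holds at a world iff ψ holds at some accessible world.
At g: <>r requires r at some successor in {d}.
  At d: r is false.
So <>r is false at g.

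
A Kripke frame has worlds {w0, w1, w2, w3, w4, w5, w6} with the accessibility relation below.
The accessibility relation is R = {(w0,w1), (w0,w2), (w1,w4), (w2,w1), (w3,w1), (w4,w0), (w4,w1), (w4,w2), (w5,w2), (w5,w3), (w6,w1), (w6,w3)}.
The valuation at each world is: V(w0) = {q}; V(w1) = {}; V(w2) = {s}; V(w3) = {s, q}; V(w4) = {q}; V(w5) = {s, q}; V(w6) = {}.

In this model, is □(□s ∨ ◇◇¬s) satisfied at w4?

At w4: □(□s ∨ ◇◇¬s) requires □s ∨ ◇◇¬s at every successor {w0, w1, w2}.
    At w0: □s is false, ◇◇¬s is true, so □s ∨ ◇◇¬s is true.
      At w0: □s requires s at every successor {w1, w2}.
        s fails at w1, so □s is false at w0.
      At w0: ◇◇¬s requires ◇¬s at some successor in {w1, w2}.
        ◇¬s holds at w1, so ◇◇¬s is true at w0.
    At w1: □s is false, ◇◇¬s is true, so □s ∨ ◇◇¬s is true.
      At w1: □s requires s at every successor {w4}.
        s fails at w4, so □s is false at w1.
      At w1: ◇◇¬s requires ◇¬s at some successor in {w4}.
        ◇¬s holds at w4, so ◇◇¬s is true at w1.
    At w2: □s is false, ◇◇¬s is true, so □s ∨ ◇◇¬s is true.
      At w2: □s requires s at every successor {w1}.
        s fails at w1, so □s is false at w2.
      At w2: ◇◇¬s requires ◇¬s at some successor in {w1}.
        ◇¬s holds at w1, so ◇◇¬s is true at w2.
So □(□s ∨ ◇◇¬s) is true at w4.

Yes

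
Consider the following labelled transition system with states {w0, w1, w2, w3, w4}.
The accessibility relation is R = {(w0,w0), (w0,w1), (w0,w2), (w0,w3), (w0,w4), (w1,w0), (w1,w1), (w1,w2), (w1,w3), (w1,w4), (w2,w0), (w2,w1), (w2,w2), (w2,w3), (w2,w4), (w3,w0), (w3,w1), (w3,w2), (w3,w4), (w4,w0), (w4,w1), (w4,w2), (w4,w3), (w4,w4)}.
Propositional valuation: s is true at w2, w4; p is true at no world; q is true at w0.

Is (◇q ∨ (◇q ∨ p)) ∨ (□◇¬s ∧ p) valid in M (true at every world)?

Yes

Recall that □ψ holds at a world iff ψ holds at every accessible world, and ◇ψ holds iff ψ holds at some accessible world.
Let φ = (◇q ∨ (◇q ∨ p)) ∨ (□◇¬s ∧ p). Evaluate φ at each world:
  w0 (successors {w0, w1, w2, w3, w4}): φ is true.
  w1 (successors {w0, w1, w2, w3, w4}): φ is true.
  w2 (successors {w0, w1, w2, w3, w4}): φ is true.
  w3 (successors {w0, w1, w2, w4}): φ is true.
  w4 (successors {w0, w1, w2, w3, w4}): φ is true.
For instance, at w1:
  At w1: ◇q ∨ (◇q ∨ p) is true, □◇¬s ∧ p is false, so (◇q ∨ (◇q ∨ p)) ∨ (□◇¬s ∧ p) is true.
    At w1: ◇q is true, ◇q ∨ p is true, so ◇q ∨ (◇q ∨ p) is true.
      At w1: ◇q requires q at some successor in {w0, w1, w2, w3, w4}.
        q holds at w0, so ◇q is true at w1.
      At w1: ◇q is true, p is false, so ◇q ∨ p is true.
    At w1: □◇¬s is true, p is false, so □◇¬s ∧ p is false.
      At w1: □◇¬s requires ◇¬s at every successor {w0, w1, w2, w3, w4}.
        At w0: ◇¬s is true.
        At w1: ◇¬s is true.
        At w2: ◇¬s is true.
        At w3: ◇¬s is true.
        At w4: ◇¬s is true.
      So □◇¬s is true at w1.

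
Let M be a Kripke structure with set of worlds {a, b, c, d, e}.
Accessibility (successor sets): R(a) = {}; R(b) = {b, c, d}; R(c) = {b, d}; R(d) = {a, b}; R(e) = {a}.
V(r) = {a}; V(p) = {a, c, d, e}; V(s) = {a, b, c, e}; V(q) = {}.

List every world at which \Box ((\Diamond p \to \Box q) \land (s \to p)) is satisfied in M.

a, e

Recall that \Box ψ holds at a world iff ψ holds at every accessible world, and \Diamond ψ holds iff ψ holds at some accessible world.
Let φ = \Box ((\Diamond p \to \Box q) \land (s \to p)). Evaluate φ at each world:
  a (successors ∅): φ is true.
  b (successors {b, c, d}): φ is false.
  c (successors {b, d}): φ is false.
  d (successors {a, b}): φ is false.
  e (successors {a}): φ is true.
For instance, at c:
  At c: \Box ((\Diamond p \to \Box q) \land (s \to p)) requires (\Diamond p \to \Box q) \land (s \to p) at every successor {b, d}.
    (\Diamond p \to \Box q) \land (s \to p) fails at b, so \Box ((\Diamond p \to \Box q) \land (s \to p)) is false at c.
      At b: \Diamond p \to \Box q is false, s \to p is false, so (\Diamond p \to \Box q) \land (s \to p) is false.
Satisfying worlds: {a, e}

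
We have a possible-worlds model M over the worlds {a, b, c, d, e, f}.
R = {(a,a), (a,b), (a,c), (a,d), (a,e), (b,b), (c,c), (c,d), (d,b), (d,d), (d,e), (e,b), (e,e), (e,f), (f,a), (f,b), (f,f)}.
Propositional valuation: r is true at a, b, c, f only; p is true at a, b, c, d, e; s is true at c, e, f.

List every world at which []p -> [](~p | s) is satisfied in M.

Let φ = []p -> [](~p | s). Evaluate φ at each world:
  a (successors {a, b, c, d, e}): φ is false.
  b (successors {b}): φ is false.
  c (successors {c, d}): φ is false.
  d (successors {b, d, e}): φ is false.
  e (successors {b, e, f}): φ is true.
  f (successors {a, b, f}): φ is true.
For instance, at d:
  At d: []p is true, [](~p | s) is false, so []p -> [](~p | s) is false.
    At d: []p requires p at every successor {b, d, e}.
      At b: p is true.
      At d: p is true.
      At e: p is true.
    So []p is true at d.
    At d: [](~p | s) requires ~p | s at every successor {b, d, e}.
      ~p | s fails at b, so [](~p | s) is false at d.
Satisfying worlds: {e, f}

e, f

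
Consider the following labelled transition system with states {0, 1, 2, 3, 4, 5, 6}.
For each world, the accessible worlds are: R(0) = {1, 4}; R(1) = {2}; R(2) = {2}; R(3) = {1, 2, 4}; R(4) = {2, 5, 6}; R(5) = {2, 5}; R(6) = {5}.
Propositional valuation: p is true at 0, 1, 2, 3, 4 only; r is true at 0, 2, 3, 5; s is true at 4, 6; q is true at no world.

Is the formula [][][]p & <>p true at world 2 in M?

Yes

Recall that []ψ holds at a world iff ψ holds at every accessible world, and <>ψ holds iff ψ holds at some accessible world.
At 2: [][][]p is true, <>p is true, so [][][]p & <>p is true.
  At 2: [][][]p requires [][]p at every successor {2}.
      At 2: [][]p requires []p at every successor {2}.
        At 2: []p is true.
      So [][]p is true at 2.
  So [][][]p is true at 2.
  At 2: <>p requires p at some successor in {2}.
    p holds at 2, so <>p is true at 2.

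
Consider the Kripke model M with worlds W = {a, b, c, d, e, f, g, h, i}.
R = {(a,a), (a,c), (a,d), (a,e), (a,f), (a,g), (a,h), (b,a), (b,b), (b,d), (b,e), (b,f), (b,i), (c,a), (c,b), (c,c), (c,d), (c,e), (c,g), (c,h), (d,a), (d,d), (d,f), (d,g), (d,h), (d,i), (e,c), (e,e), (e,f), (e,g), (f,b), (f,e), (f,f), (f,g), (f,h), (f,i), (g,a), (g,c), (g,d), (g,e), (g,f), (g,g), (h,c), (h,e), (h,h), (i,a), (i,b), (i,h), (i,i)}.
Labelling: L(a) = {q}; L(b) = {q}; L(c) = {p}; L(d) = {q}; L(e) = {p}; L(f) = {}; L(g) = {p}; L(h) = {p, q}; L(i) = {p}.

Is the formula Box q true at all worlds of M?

No

Recall that Box ψ holds at a world iff ψ holds at every accessible world, and Dia ψ holds iff ψ holds at some accessible world.
Let φ = Box q. Evaluate φ at each world:
  a (successors {a, c, d, e, f, g, h}): φ is false.
  b (successors {a, b, d, e, f, i}): φ is false.
  c (successors {a, b, c, d, e, g, h}): φ is false.
  d (successors {a, d, f, g, h, i}): φ is false.
  e (successors {c, e, f, g}): φ is false.
  f (successors {b, e, f, g, h, i}): φ is false.
  g (successors {a, c, d, e, f, g}): φ is false.
  h (successors {c, e, h}): φ is false.
  i (successors {a, b, h, i}): φ is false.
Detail at a (counterexample):
  At a: Box q requires q at every successor {a, c, d, e, f, g, h}.
    q fails at c, so Box q is false at a.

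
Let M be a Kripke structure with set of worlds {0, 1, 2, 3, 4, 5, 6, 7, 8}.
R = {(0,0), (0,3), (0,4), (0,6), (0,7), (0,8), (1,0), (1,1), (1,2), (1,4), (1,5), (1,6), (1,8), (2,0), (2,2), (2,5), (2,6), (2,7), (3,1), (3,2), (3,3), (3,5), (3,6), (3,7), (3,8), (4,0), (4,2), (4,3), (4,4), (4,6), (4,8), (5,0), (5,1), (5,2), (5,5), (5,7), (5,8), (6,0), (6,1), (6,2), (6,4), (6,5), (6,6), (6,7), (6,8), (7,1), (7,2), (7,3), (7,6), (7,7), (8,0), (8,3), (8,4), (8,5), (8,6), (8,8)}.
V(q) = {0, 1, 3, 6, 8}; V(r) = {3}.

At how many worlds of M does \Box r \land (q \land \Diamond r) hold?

Let φ = \Box r \land (q \land \Diamond r). Evaluate φ at each world:
  0 (successors {0, 3, 4, 6, 7, 8}): φ is false.
  1 (successors {0, 1, 2, 4, 5, 6, 8}): φ is false.
  2 (successors {0, 2, 5, 6, 7}): φ is false.
  3 (successors {1, 2, 3, 5, 6, 7, 8}): φ is false.
  4 (successors {0, 2, 3, 4, 6, 8}): φ is false.
  5 (successors {0, 1, 2, 5, 7, 8}): φ is false.
  6 (successors {0, 1, 2, 4, 5, 6, 7, 8}): φ is false.
  7 (successors {1, 2, 3, 6, 7}): φ is false.
  8 (successors {0, 3, 4, 5, 6, 8}): φ is false.
For instance, at 4:
  At 4: \Box r is false, q \land \Diamond r is false, so \Box r \land (q \land \Diamond r) is false.
    At 4: \Box r requires r at every successor {0, 2, 3, 4, 6, 8}.
      r fails at 0, so \Box r is false at 4.
    At 4: q is false, \Diamond r is true, so q \land \Diamond r is false.
      At 4: \Diamond r requires r at some successor in {0, 2, 3, 4, 6, 8}.
        r holds at 3, so \Diamond r is true at 4.
Satisfying worlds: none.

0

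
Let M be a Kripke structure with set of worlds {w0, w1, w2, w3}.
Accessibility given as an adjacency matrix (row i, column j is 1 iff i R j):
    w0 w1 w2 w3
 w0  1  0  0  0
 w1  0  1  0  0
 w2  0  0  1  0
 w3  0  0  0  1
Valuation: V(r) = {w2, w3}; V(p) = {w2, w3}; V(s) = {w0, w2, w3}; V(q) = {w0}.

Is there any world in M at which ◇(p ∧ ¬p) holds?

Recall that ◇ψ holds at a world iff ψ holds at some accessible world.
Let φ = ◇(p ∧ ¬p). Evaluate φ at each world:
  w0 (successors {w0}): φ is false.
  w1 (successors {w1}): φ is false.
  w2 (successors {w2}): φ is false.
  w3 (successors {w3}): φ is false.
For instance, at w3:
  At w3: ◇(p ∧ ¬p) requires p ∧ ¬p at some successor in {w3}.
    At w3: p ∧ ¬p is false.
  So ◇(p ∧ ¬p) is false at w3.

No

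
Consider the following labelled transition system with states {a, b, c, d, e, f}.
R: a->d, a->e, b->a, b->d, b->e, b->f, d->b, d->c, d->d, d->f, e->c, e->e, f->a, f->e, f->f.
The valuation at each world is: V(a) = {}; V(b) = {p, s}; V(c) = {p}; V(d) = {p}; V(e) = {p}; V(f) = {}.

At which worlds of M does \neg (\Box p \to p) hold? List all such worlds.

Let φ = \neg (\Box p \to p). Evaluate φ at each world:
  a (successors {d, e}): φ is true.
  b (successors {a, d, e, f}): φ is false.
  c (successors ∅): φ is false.
  d (successors {b, c, d, f}): φ is false.
  e (successors {c, e}): φ is false.
  f (successors {a, e, f}): φ is false.
For instance, at f:
  At f: \Box p \to p is true, so \neg (\Box p \to p) is false.
    At f: \Box p is false, p is false, so \Box p \to p is true.
      At f: \Box p requires p at every successor {a, e, f}.
        p fails at a, so \Box p is false at f.
Satisfying worlds: {a}

a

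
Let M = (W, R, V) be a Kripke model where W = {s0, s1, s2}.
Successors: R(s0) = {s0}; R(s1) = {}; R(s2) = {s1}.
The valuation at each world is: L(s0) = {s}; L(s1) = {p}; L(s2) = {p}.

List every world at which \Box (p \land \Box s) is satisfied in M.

Let φ = \Box (p \land \Box s). Evaluate φ at each world:
  s0 (successors {s0}): φ is false.
  s1 (successors ∅): φ is true.
  s2 (successors {s1}): φ is true.
For instance, at s2:
  At s2: \Box (p \land \Box s) requires p \land \Box s at every successor {s1}.
      At s1: p is true, \Box s is true, so p \land \Box s is true.
  So \Box (p \land \Box s) is true at s2.
Satisfying worlds: {s1, s2}

s1, s2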